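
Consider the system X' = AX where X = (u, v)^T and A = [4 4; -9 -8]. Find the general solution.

Coefficient matrix A = [[4, 4], [-9, -8]].
Characteristic polynomial det(A - λI) = λ^2 + 4λ + 4 = 0.
Single eigenvalue λ = -2 with algebraic multiplicity 2.
Eigenvector v = (2,-3); generalized eigenvector w with (A-λI)w=v is (1,-1).
General solution: e^(-2t)[c_1·v + c_2·(t·v + w)].

u(t) = 2c_1e^(-2t) + 2c_2te^(-2t) + c_2e^(-2t), v(t) = -3c_1e^(-2t) - 3c_2te^(-2t) - c_2e^(-2t)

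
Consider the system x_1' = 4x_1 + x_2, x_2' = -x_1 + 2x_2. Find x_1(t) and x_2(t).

x_1(t) = -c_1e^(3t) - c_2te^(3t) - 3c_2e^(3t), x_2(t) = c_1e^(3t) + c_2te^(3t) + 2c_2e^(3t)

Coefficient matrix A = [[4, 1], [-1, 2]].
Characteristic polynomial det(A - λI) = λ^2 - 6λ + 9 = 0.
Single eigenvalue λ = 3 with algebraic multiplicity 2.
Eigenvector v = (-1,1); generalized eigenvector w with (A-λI)w=v is (-3,2).
General solution: e^(3t)[c_1·v + c_2·(t·v + w)].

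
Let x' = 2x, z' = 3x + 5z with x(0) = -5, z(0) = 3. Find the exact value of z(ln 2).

-44

A = [[2,0],[3,5]]; eigenvalues λ = 5, 2.
Eigenvectors: (0,-1) for λ=5, (1,-1) for λ=2.
From the initial condition, c_1 = 2, c_2 = -5.
z(ln 2) = (2)(2^5)(-1) + (-5)(2^2)(-1) = -44.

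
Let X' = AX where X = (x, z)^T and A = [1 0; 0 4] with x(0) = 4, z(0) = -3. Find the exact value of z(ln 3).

A = [[1,0],[0,4]]; eigenvalues λ = 4, 1.
Eigenvectors: (0,1) for λ=4, (-1,0) for λ=1.
From the initial condition, c_1 = -3, c_2 = -4.
z(ln 3) = (-3)(3^4)(1) + (-4)(3^1)(0) = -243.

-243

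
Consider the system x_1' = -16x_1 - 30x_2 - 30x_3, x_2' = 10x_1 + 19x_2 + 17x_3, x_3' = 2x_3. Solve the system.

Coefficient matrix A = [[-16, -30, -30], [10, 19, 17], [0, 0, 2]].
det(A - λI) = 0 gives eigenvalues λ = 2, -1, 4.
For λ=2: eigenvector (0,-1,1).
For λ=-1: eigenvector (-2,1,0).
For λ=4: eigenvector (-3,2,0).
General solution: K_1e^(2t)(0,-1,1) + K_2e^(-t)(-2,1,0) + K_3e^(4t)(-3,2,0).

x_1(t) = -2K_2e^(-t) - 3K_3e^(4t), x_2(t) = -K_1e^(2t) + K_2e^(-t) + 2K_3e^(4t), x_3(t) = K_1e^(2t)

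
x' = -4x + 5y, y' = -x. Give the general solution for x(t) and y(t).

Coefficient matrix A = [[-4, 5], [-1, 0]].
Characteristic polynomial det(A - λI) = λ^2 + 4λ + 5 = 0.
Eigenvalues λ = -2 ± i (complex conjugate pair).
For λ=-2+i: an eigenvector is (-1,0) - i(2,1) = (-1 - 2i, 0 - i).
A real fundamental pair from Re and Im of e^((-2+i)t)v: X_1 = e^(-2t)(cos(t)·(-1,0) + sin(t)·(2,1)), X_2 = e^(-2t)(sin(t)·(-1,0) - cos(t)·(2,1)).
General solution: C_1X_1 + C_2X_2.

x(t) = 2C_1e^(-2t)sin(t) - C_1e^(-2t)cos(t) - C_2e^(-2t)sin(t) - 2C_2e^(-2t)cos(t), y(t) = C_1e^(-2t)sin(t) - C_2e^(-2t)cos(t)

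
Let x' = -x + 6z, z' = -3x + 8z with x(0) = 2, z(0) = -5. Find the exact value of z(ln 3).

A = [[-1,6],[-3,8]]; eigenvalues λ = 2, 5.
Eigenvectors: (-2,-1) for λ=2, (1,1) for λ=5.
From the initial condition, c_1 = -7, c_2 = -12.
z(ln 3) = (-7)(3^2)(-1) + (-12)(3^5)(1) = -2853.

-2853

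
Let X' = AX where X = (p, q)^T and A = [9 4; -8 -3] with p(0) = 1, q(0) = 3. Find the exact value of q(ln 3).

-1191

A = [[9,4],[-8,-3]]; eigenvalues λ = 1, 5.
Eigenvectors: (1,-2) for λ=1, (-1,1) for λ=5.
From the initial condition, c_1 = -4, c_2 = -5.
q(ln 3) = (-4)(3^1)(-2) + (-5)(3^5)(1) = -1191.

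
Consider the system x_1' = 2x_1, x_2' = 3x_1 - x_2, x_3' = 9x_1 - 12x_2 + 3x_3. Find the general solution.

x_1(t) = c_1e^(2t), x_2(t) = c_1e^(2t) + c_3e^(-t), x_3(t) = 3c_1e^(2t) + c_2e^(3t) + 3c_3e^(-t)

Coefficient matrix A = [[2, 0, 0], [3, -1, 0], [9, -12, 3]].
det(A - λI) = 0 gives eigenvalues λ = 2, 3, -1.
For λ=2: eigenvector (1,1,3).
For λ=3: eigenvector (0,0,1).
For λ=-1: eigenvector (0,1,3).
General solution: c_1e^(2t)(1,1,3) + c_2e^(3t)(0,0,1) + c_3e^(-t)(0,1,3).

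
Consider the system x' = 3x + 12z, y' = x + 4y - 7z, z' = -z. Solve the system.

x(t) = K_1e^(3t) - 3K_3e^(-t), y(t) = -K_1e^(3t) + K_2e^(4t) + 2K_3e^(-t), z(t) = K_3e^(-t)

Coefficient matrix A = [[3, 0, 12], [1, 4, -7], [0, 0, -1]].
det(A - λI) = 0 gives eigenvalues λ = 3, 4, -1.
For λ=3: eigenvector (1,-1,0).
For λ=4: eigenvector (0,1,0).
For λ=-1: eigenvector (-3,2,1).
General solution: K_1e^(3t)(1,-1,0) + K_2e^(4t)(0,1,0) + K_3e^(-t)(-3,2,1).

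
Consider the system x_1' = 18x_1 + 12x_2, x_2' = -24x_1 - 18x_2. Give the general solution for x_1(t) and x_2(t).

Coefficient matrix A = [[18, 12], [-24, -18]].
Characteristic polynomial det(A - λI) = λ^2 - 36 = 0.
Eigenvalues λ = 6, -6.
For λ=6: (A-λI) row 1 is [12, 12], so an eigenvector is (1, -1).
For λ=-6: (A-λI) row 1 is [24, 12], so an eigenvector is (1, -2).
General solution: K_1e^(6t)(1,-1) + K_2e^(-6t)(1,-2).

x_1(t) = K_1e^(6t) + K_2e^(-6t), x_2(t) = -K_1e^(6t) - 2K_2e^(-6t)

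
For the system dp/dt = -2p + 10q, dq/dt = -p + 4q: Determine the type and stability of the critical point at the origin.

unstable spiral

A = [[-2,10],[-1,4]]; det(A-λI) = λ^2 - 2λ + 2.
λ = 1 ± i: positive real part.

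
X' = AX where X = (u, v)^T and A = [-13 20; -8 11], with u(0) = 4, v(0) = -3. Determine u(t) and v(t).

Coefficient matrix A = [[-13, 20], [-8, 11]].
Characteristic polynomial det(A - λI) = λ^2 + 2λ + 17 = 0.
Eigenvalues λ = -1 ± 4i (complex conjugate pair).
For λ=-1+4i: an eigenvector is (1,1) - i(2,1) = (1 - 2i, 1 - i).
A real fundamental pair from Re and Im of e^((-1+4i)t)v: X_1 = e^(-t)(cos(4t)·(1,1) + sin(4t)·(2,1)), X_2 = e^(-t)(sin(4t)·(1,1) - cos(4t)·(2,1)).
General solution: C_1X_1 + C_2X_2.
Applying u(0)=4, v(0)=-3 gives C_1=-10, C_2=-7.

u(t) = -27e^(-t)sin(4t) + 4e^(-t)cos(4t), v(t) = -17e^(-t)sin(4t) - 3e^(-t)cos(4t)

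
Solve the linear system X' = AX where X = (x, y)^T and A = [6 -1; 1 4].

x(t) = c_1e^(5t) + c_2te^(5t) + 2c_2e^(5t), y(t) = c_1e^(5t) + c_2te^(5t) + c_2e^(5t)

Coefficient matrix A = [[6, -1], [1, 4]].
Characteristic polynomial det(A - λI) = λ^2 - 10λ + 25 = 0.
Single eigenvalue λ = 5 with algebraic multiplicity 2.
Eigenvector v = (1,1); generalized eigenvector w with (A-λI)w=v is (2,1).
General solution: e^(5t)[c_1·v + c_2·(t·v + w)].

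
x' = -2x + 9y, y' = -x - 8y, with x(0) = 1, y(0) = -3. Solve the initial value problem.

x(t) = -24te^(-5t) + e^(-5t), y(t) = 8te^(-5t) - 3e^(-5t)

Coefficient matrix A = [[-2, 9], [-1, -8]].
Characteristic polynomial det(A - λI) = λ^2 + 10λ + 25 = 0.
Single eigenvalue λ = -5 with algebraic multiplicity 2.
Eigenvector v = (3,-1); generalized eigenvector w with (A-λI)w=v is (1,0).
General solution: e^(-5t)[c_1·v + c_2·(t·v + w)].
Applying x(0)=1, y(0)=-3 gives c_1=3, c_2=-8.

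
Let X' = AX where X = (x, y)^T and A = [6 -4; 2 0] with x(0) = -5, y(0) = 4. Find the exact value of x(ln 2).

-236

A = [[6,-4],[2,0]]; eigenvalues λ = 2, 4.
Eigenvectors: (-1,-1) for λ=2, (-2,-1) for λ=4.
From the initial condition, c_1 = -13, c_2 = 9.
x(ln 2) = (-13)(2^2)(-1) + (9)(2^4)(-2) = -236.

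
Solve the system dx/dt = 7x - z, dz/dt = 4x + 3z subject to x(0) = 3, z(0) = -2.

x(t) = 8te^(5t) + 3e^(5t), z(t) = 16te^(5t) - 2e^(5t)

Coefficient matrix A = [[7, -1], [4, 3]].
Characteristic polynomial det(A - λI) = λ^2 - 10λ + 25 = 0.
Single eigenvalue λ = 5 with algebraic multiplicity 2.
Eigenvector v = (1,2); generalized eigenvector w with (A-λI)w=v is (2,3).
General solution: e^(5t)[K_1·v + K_2·(t·v + w)].
Applying x(0)=3, z(0)=-2 gives K_1=-13, K_2=8.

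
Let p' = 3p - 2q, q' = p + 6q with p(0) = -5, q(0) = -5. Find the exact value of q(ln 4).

A = [[3,-2],[1,6]]; eigenvalues λ = 4, 5.
Eigenvectors: (2,-1) for λ=4, (-1,1) for λ=5.
From the initial condition, c_1 = -10, c_2 = -15.
q(ln 4) = (-10)(4^4)(-1) + (-15)(4^5)(1) = -12800.

-12800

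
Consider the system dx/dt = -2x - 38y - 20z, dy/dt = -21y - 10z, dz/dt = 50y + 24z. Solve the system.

x(t) = c_1e^(-2t) + 2c_2e^(-t) - 4c_3e^(4t), y(t) = c_2e^(-t) - 2c_3e^(4t), z(t) = -2c_2e^(-t) + 5c_3e^(4t)

Coefficient matrix A = [[-2, -38, -20], [0, -21, -10], [0, 50, 24]].
det(A - λI) = 0 gives eigenvalues λ = -2, -1, 4.
For λ=-2: eigenvector (1,0,0).
For λ=-1: eigenvector (2,1,-2).
For λ=4: eigenvector (-4,-2,5).
General solution: c_1e^(-2t)(1,0,0) + c_2e^(-t)(2,1,-2) + c_3e^(4t)(-4,-2,5).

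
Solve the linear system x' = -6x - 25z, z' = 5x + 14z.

x(t) = -2c_1e^(4t)sin(5t) + c_1e^(4t)cos(5t) + c_2e^(4t)sin(5t) + 2c_2e^(4t)cos(5t), z(t) = c_1e^(4t)sin(5t) - c_2e^(4t)cos(5t)

Coefficient matrix A = [[-6, -25], [5, 14]].
Characteristic polynomial det(A - λI) = λ^2 - 8λ + 41 = 0.
Eigenvalues λ = 4 ± 5i (complex conjugate pair).
For λ=4+5i: an eigenvector is (1,0) - i(-2,1) = (1 + 2i, 0 - i).
A real fundamental pair from Re and Im of e^((4+5i)t)v: X_1 = e^(4t)(cos(5t)·(1,0) + sin(5t)·(-2,1)), X_2 = e^(4t)(sin(5t)·(1,0) - cos(5t)·(-2,1)).
General solution: c_1X_1 + c_2X_2.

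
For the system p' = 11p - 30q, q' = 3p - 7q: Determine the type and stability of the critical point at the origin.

unstable spiral

A = [[11,-30],[3,-7]]; det(A-λI) = λ^2 - 4λ + 13.
λ = 2 ± 3i: positive real part.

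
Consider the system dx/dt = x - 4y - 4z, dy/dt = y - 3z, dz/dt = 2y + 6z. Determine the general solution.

x(t) = K_1e^(t) + 2K_3e^(3t), y(t) = -K_2e^(4t) - 3K_3e^(3t), z(t) = K_2e^(4t) + 2K_3e^(3t)

Coefficient matrix A = [[1, -4, -4], [0, 1, -3], [0, 2, 6]].
det(A - λI) = 0 gives eigenvalues λ = 1, 4, 3.
For λ=1: eigenvector (1,0,0).
For λ=4: eigenvector (0,-1,1).
For λ=3: eigenvector (2,-3,2).
General solution: K_1e^(t)(1,0,0) + K_2e^(4t)(0,-1,1) + K_3e^(3t)(2,-3,2).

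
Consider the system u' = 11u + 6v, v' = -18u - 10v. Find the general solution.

Coefficient matrix A = [[11, 6], [-18, -10]].
Characteristic polynomial det(A - λI) = λ^2 - λ - 2 = 0.
Eigenvalues λ = -1, 2.
For λ=-1: (A-λI) row 1 is [12, 6], so an eigenvector is (1, -2).
For λ=2: (A-λI) row 1 is [9, 6], so an eigenvector is (2, -3).
General solution: c_1e^(-t)(1,-2) + c_2e^(2t)(2,-3).

u(t) = c_1e^(-t) + 2c_2e^(2t), v(t) = -2c_1e^(-t) - 3c_2e^(2t)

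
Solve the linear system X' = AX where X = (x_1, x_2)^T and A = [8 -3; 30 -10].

Coefficient matrix A = [[8, -3], [30, -10]].
Characteristic polynomial det(A - λI) = λ^2 + 2λ + 10 = 0.
Eigenvalues λ = -1 ± 3i (complex conjugate pair).
For λ=-1+3i: an eigenvector is (0,1) - i(-1,-3) = (0 + i, 1 + 3i).
A real fundamental pair from Re and Im of e^((-1+3i)t)v: X_1 = e^(-t)(cos(3t)·(0,1) + sin(3t)·(-1,-3)), X_2 = e^(-t)(sin(3t)·(0,1) - cos(3t)·(-1,-3)).
General solution: K_1X_1 + K_2X_2.

x_1(t) = -K_1e^(-t)sin(3t) + K_2e^(-t)cos(3t), x_2(t) = -3K_1e^(-t)sin(3t) + K_1e^(-t)cos(3t) + K_2e^(-t)sin(3t) + 3K_2e^(-t)cos(3t)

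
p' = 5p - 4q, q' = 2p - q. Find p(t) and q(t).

Coefficient matrix A = [[5, -4], [2, -1]].
Characteristic polynomial det(A - λI) = λ^2 - 4λ + 3 = 0.
Eigenvalues λ = 3, 1.
For λ=3: (A-λI) row 1 is [2, -4], so an eigenvector is (2, 1).
For λ=1: (A-λI) row 1 is [4, -4], so an eigenvector is (1, 1).
General solution: K_1e^(3t)(2,1) + K_2e^(t)(1,1).

p(t) = 2K_1e^(3t) + K_2e^(t), q(t) = K_1e^(3t) + K_2e^(t)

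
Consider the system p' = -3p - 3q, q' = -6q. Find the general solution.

Coefficient matrix A = [[-3, -3], [0, -6]].
Characteristic polynomial det(A - λI) = λ^2 + 9λ + 18 = 0.
Eigenvalues λ = -3, -6.
For λ=-3: (A-λI) row 1 is [0, -3], so an eigenvector is (-1, 0).
For λ=-6: (A-λI) row 1 is [3, -3], so an eigenvector is (1, 1).
General solution: c_1e^(-3t)(-1,0) + c_2e^(-6t)(1,1).

p(t) = -c_1e^(-3t) + c_2e^(-6t), q(t) = c_2e^(-6t)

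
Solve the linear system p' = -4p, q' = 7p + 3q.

Coefficient matrix A = [[-4, 0], [7, 3]].
Characteristic polynomial det(A - λI) = λ^2 + λ - 12 = 0.
Eigenvalues λ = 3, -4.
For λ=3: (A-λI) row 1 is [-7, 0], so an eigenvector is (0, 1).
For λ=-4: (A-λI) row 2 is [7, 7], so an eigenvector is (1, -1).
General solution: C_1e^(3t)(0,1) + C_2e^(-4t)(1,-1).

p(t) = C_2e^(-4t), q(t) = C_1e^(3t) - C_2e^(-4t)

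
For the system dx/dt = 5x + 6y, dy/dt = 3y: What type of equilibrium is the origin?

unstable node

A = [[5,6],[0,3]]; det(A-λI) = λ^2 - 8λ + 15.
λ = 3, 5: both positive.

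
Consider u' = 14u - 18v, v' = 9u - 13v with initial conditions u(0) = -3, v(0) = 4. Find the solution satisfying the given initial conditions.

Coefficient matrix A = [[14, -18], [9, -13]].
Characteristic polynomial det(A - λI) = λ^2 - λ - 20 = 0.
Eigenvalues λ = 5, -4.
For λ=5: (A-λI) row 1 is [9, -18], so an eigenvector is (-2, -1).
For λ=-4: (A-λI) row 1 is [18, -18], so an eigenvector is (1, 1).
General solution: C_1e^(5t)(-2,-1) + C_2e^(-4t)(1,1).
Applying u(0)=-3, v(0)=4 gives C_1=7, C_2=11.

u(t) = -14e^(5t) + 11e^(-4t), v(t) = -7e^(5t) + 11e^(-4t)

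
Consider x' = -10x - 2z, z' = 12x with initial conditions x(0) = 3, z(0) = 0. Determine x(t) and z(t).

x(t) = -6e^(-4t) + 9e^(-6t), z(t) = 18e^(-4t) - 18e^(-6t)

Coefficient matrix A = [[-10, -2], [12, 0]].
Characteristic polynomial det(A - λI) = λ^2 + 10λ + 24 = 0.
Eigenvalues λ = -4, -6.
For λ=-4: (A-λI) row 1 is [-6, -2], so an eigenvector is (1, -3).
For λ=-6: (A-λI) row 1 is [-4, -2], so an eigenvector is (1, -2).
General solution: C_1e^(-4t)(1,-3) + C_2e^(-6t)(1,-2).
Applying x(0)=3, z(0)=0 gives C_1=-6, C_2=9.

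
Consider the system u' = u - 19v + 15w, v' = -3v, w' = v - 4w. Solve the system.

u(t) = -3C_1e^(-4t) + C_2e^(-3t) + C_3e^(t), v(t) = C_2e^(-3t), w(t) = C_1e^(-4t) + C_2e^(-3t)

Coefficient matrix A = [[1, -19, 15], [0, -3, 0], [0, 1, -4]].
det(A - λI) = 0 gives eigenvalues λ = -4, -3, 1.
For λ=-4: eigenvector (-3,0,1).
For λ=-3: eigenvector (1,1,1).
For λ=1: eigenvector (1,0,0).
General solution: C_1e^(-4t)(-3,0,1) + C_2e^(-3t)(1,1,1) + C_3e^(t)(1,0,0).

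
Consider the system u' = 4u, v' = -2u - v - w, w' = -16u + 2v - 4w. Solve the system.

u(t) = c_1e^(4t), v(t) = c_2e^(-3t) + c_3e^(-2t), w(t) = -2c_1e^(4t) + 2c_2e^(-3t) + c_3e^(-2t)

Coefficient matrix A = [[4, 0, 0], [-2, -1, -1], [-16, 2, -4]].
det(A - λI) = 0 gives eigenvalues λ = 4, -3, -2.
For λ=4: eigenvector (1,0,-2).
For λ=-3: eigenvector (0,1,2).
For λ=-2: eigenvector (0,1,1).
General solution: c_1e^(4t)(1,0,-2) + c_2e^(-3t)(0,1,2) + c_3e^(-2t)(0,1,1).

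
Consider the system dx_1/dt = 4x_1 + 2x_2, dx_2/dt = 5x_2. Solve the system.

Coefficient matrix A = [[4, 2], [0, 5]].
Characteristic polynomial det(A - λI) = λ^2 - 9λ + 20 = 0.
Eigenvalues λ = 5, 4.
For λ=5: (A-λI) row 1 is [-1, 2], so an eigenvector is (2, 1).
For λ=4: (A-λI) row 1 is [0, 2], so an eigenvector is (1, 0).
General solution: K_1e^(5t)(2,1) + K_2e^(4t)(1,0).

x_1(t) = 2K_1e^(5t) + K_2e^(4t), x_2(t) = K_1e^(5t)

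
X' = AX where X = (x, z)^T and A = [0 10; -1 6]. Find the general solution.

Coefficient matrix A = [[0, 10], [-1, 6]].
Characteristic polynomial det(A - λI) = λ^2 - 6λ + 10 = 0.
Eigenvalues λ = 3 ± i (complex conjugate pair).
For λ=3+i: an eigenvector is (1,0) - i(-3,-1) = (1 + 3i, 0 + i).
A real fundamental pair from Re and Im of e^((3+i)t)v: X_1 = e^(3t)(cos(t)·(1,0) + sin(t)·(-3,-1)), X_2 = e^(3t)(sin(t)·(1,0) - cos(t)·(-3,-1)).
General solution: c_1X_1 + c_2X_2.

x(t) = -3c_1e^(3t)sin(t) + c_1e^(3t)cos(t) + c_2e^(3t)sin(t) + 3c_2e^(3t)cos(t), z(t) = -c_1e^(3t)sin(t) + c_2e^(3t)cos(t)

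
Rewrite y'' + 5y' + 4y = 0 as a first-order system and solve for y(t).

y(t) = K_1e^(-4t) + K_2e^(-t)

Let x_1 = y, x_2 = y'. Then x_1' = x_2 and x_2' = -4x_1 - 5x_2.
A = [[0,1],[-4,-5]]; det(A-λI) = λ^2 + 5λ + 4.
Eigenvalues λ = -4, -1 with eigenvectors (1,-4), (1,-1).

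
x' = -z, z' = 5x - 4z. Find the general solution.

Coefficient matrix A = [[0, -1], [5, -4]].
Characteristic polynomial det(A - λI) = λ^2 + 4λ + 5 = 0.
Eigenvalues λ = -2 ± i (complex conjugate pair).
For λ=-2+i: an eigenvector is (0,1) - i(-1,-2) = (0 + i, 1 + 2i).
A real fundamental pair from Re and Im of e^((-2+i)t)v: X_1 = e^(-2t)(cos(t)·(0,1) + sin(t)·(-1,-2)), X_2 = e^(-2t)(sin(t)·(0,1) - cos(t)·(-1,-2)).
General solution: C_1X_1 + C_2X_2.

x(t) = -C_1e^(-2t)sin(t) + C_2e^(-2t)cos(t), z(t) = -2C_1e^(-2t)sin(t) + C_1e^(-2t)cos(t) + C_2e^(-2t)sin(t) + 2C_2e^(-2t)cos(t)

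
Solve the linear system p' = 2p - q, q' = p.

p(t) = -c_1e^(t) - c_2te^(t) - 3c_2e^(t), q(t) = -c_1e^(t) - c_2te^(t) - 2c_2e^(t)

Coefficient matrix A = [[2, -1], [1, 0]].
Characteristic polynomial det(A - λI) = λ^2 - 2λ + 1 = 0.
Single eigenvalue λ = 1 with algebraic multiplicity 2.
Eigenvector v = (-1,-1); generalized eigenvector w with (A-λI)w=v is (-3,-2).
General solution: e^(t)[c_1·v + c_2·(t·v + w)].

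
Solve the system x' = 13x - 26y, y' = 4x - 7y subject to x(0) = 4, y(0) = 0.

Coefficient matrix A = [[13, -26], [4, -7]].
Characteristic polynomial det(A - λI) = λ^2 - 6λ + 13 = 0.
Eigenvalues λ = 3 ± 2i (complex conjugate pair).
For λ=3+2i: an eigenvector is (3,1) - i(2,1) = (3 - 2i, 1 - i).
A real fundamental pair from Re and Im of e^((3+2i)t)v: X_1 = e^(3t)(cos(2t)·(3,1) + sin(2t)·(2,1)), X_2 = e^(3t)(sin(2t)·(3,1) - cos(2t)·(2,1)).
General solution: K_1X_1 + K_2X_2.
Applying x(0)=4, y(0)=0 gives K_1=4, K_2=4.

x(t) = 20e^(3t)sin(2t) + 4e^(3t)cos(2t), y(t) = 8e^(3t)sin(2t)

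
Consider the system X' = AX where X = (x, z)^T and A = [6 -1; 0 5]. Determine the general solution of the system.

x(t) = C_1e^(6t) - C_2e^(5t), z(t) = -C_2e^(5t)

Coefficient matrix A = [[6, -1], [0, 5]].
Characteristic polynomial det(A - λI) = λ^2 - 11λ + 30 = 0.
Eigenvalues λ = 6, 5.
For λ=6: (A-λI) row 1 is [0, -1], so an eigenvector is (1, 0).
For λ=5: (A-λI) row 1 is [1, -1], so an eigenvector is (-1, -1).
General solution: C_1e^(6t)(1,0) + C_2e^(5t)(-1,-1).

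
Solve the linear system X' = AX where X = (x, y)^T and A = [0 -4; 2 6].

x(t) = -c_1e^(4t) - 2c_2e^(2t), y(t) = c_1e^(4t) + c_2e^(2t)

Coefficient matrix A = [[0, -4], [2, 6]].
Characteristic polynomial det(A - λI) = λ^2 - 6λ + 8 = 0.
Eigenvalues λ = 4, 2.
For λ=4: (A-λI) row 1 is [-4, -4], so an eigenvector is (-1, 1).
For λ=2: (A-λI) row 1 is [-2, -4], so an eigenvector is (-2, 1).
General solution: c_1e^(4t)(-1,1) + c_2e^(2t)(-2,1).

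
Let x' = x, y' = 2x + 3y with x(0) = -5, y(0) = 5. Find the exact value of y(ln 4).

20

A = [[1,0],[2,3]]; eigenvalues λ = 3, 1.
Eigenvectors: (0,-1) for λ=3, (1,-1) for λ=1.
From the initial condition, c_1 = 0, c_2 = -5.
y(ln 4) = (0)(4^3)(-1) + (-5)(4^1)(-1) = 20.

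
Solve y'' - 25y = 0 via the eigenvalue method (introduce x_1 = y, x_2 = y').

Let x_1 = y, x_2 = y'. Then x_1' = x_2 and x_2' = 25x_1.
A = [[0,1],[25,0]]; det(A-λI) = λ^2 - 25.
Eigenvalues λ = 5, -5 with eigenvectors (1,5), (1,-5).

y(t) = c_1e^(5t) + c_2e^(-5t)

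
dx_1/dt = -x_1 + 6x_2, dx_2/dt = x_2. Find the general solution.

Coefficient matrix A = [[-1, 6], [0, 1]].
Characteristic polynomial det(A - λI) = λ^2 - 1 = 0.
Eigenvalues λ = 1, -1.
For λ=1: (A-λI) row 1 is [-2, 6], so an eigenvector is (-3, -1).
For λ=-1: (A-λI) row 1 is [0, 6], so an eigenvector is (1, 0).
General solution: C_1e^(t)(-3,-1) + C_2e^(-t)(1,0).

x_1(t) = -3C_1e^(t) + C_2e^(-t), x_2(t) = -C_1e^(t)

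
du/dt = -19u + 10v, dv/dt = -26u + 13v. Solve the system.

u(t) = c_1e^(-3t)sin(2t) - 2c_1e^(-3t)cos(2t) - 2c_2e^(-3t)sin(2t) - c_2e^(-3t)cos(2t), v(t) = 2c_1e^(-3t)sin(2t) - 3c_1e^(-3t)cos(2t) - 3c_2e^(-3t)sin(2t) - 2c_2e^(-3t)cos(2t)

Coefficient matrix A = [[-19, 10], [-26, 13]].
Characteristic polynomial det(A - λI) = λ^2 + 6λ + 13 = 0.
Eigenvalues λ = -3 ± 2i (complex conjugate pair).
For λ=-3+2i: an eigenvector is (-2,-3) - i(1,2) = (-2 - i, -3 - 2i).
A real fundamental pair from Re and Im of e^((-3+2i)t)v: X_1 = e^(-3t)(cos(2t)·(-2,-3) + sin(2t)·(1,2)), X_2 = e^(-3t)(sin(2t)·(-2,-3) - cos(2t)·(1,2)).
General solution: c_1X_1 + c_2X_2.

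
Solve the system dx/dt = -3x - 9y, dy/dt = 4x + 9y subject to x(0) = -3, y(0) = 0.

Coefficient matrix A = [[-3, -9], [4, 9]].
Characteristic polynomial det(A - λI) = λ^2 - 6λ + 9 = 0.
Single eigenvalue λ = 3 with algebraic multiplicity 2.
Eigenvector v = (-3,2); generalized eigenvector w with (A-λI)w=v is (2,-1).
General solution: e^(3t)[c_1·v + c_2·(t·v + w)].
Applying x(0)=-3, y(0)=0 gives c_1=-3, c_2=-6.

x(t) = 18te^(3t) - 3e^(3t), y(t) = -12te^(3t)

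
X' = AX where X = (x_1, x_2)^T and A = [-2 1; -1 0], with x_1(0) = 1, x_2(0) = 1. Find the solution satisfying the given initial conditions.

Coefficient matrix A = [[-2, 1], [-1, 0]].
Characteristic polynomial det(A - λI) = λ^2 + 2λ + 1 = 0.
Single eigenvalue λ = -1 with algebraic multiplicity 2.
Eigenvector v = (1,1); generalized eigenvector w with (A-λI)w=v is (1,2).
General solution: e^(-t)[C_1·v + C_2·(t·v + w)].
Applying x_1(0)=1, x_2(0)=1 gives C_1=1, C_2=0.

x_1(t) = e^(-t), x_2(t) = e^(-t)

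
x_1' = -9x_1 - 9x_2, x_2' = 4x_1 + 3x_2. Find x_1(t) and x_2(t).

x_1(t) = 3K_1e^(-3t) + 3K_2te^(-3t) - 2K_2e^(-3t), x_2(t) = -2K_1e^(-3t) - 2K_2te^(-3t) + K_2e^(-3t)

Coefficient matrix A = [[-9, -9], [4, 3]].
Characteristic polynomial det(A - λI) = λ^2 + 6λ + 9 = 0.
Single eigenvalue λ = -3 with algebraic multiplicity 2.
Eigenvector v = (3,-2); generalized eigenvector w with (A-λI)w=v is (-2,1).
General solution: e^(-3t)[K_1·v + K_2·(t·v + w)].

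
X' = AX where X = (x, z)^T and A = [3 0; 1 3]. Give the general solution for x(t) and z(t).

x(t) = -K_2e^(3t), z(t) = -K_1e^(3t) - K_2te^(3t) + 2K_2e^(3t)

Coefficient matrix A = [[3, 0], [1, 3]].
Characteristic polynomial det(A - λI) = λ^2 - 6λ + 9 = 0.
Single eigenvalue λ = 3 with algebraic multiplicity 2.
Eigenvector v = (0,-1); generalized eigenvector w with (A-λI)w=v is (-1,2).
General solution: e^(3t)[K_1·v + K_2·(t·v + w)].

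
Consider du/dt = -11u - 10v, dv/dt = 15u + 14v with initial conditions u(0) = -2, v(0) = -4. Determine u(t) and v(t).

u(t) = 12e^(4t) - 14e^(-t), v(t) = -18e^(4t) + 14e^(-t)

Coefficient matrix A = [[-11, -10], [15, 14]].
Characteristic polynomial det(A - λI) = λ^2 - 3λ - 4 = 0.
Eigenvalues λ = 4, -1.
For λ=4: (A-λI) row 1 is [-15, -10], so an eigenvector is (-2, 3).
For λ=-1: (A-λI) row 1 is [-10, -10], so an eigenvector is (1, -1).
General solution: K_1e^(4t)(-2,3) + K_2e^(-t)(1,-1).
Applying u(0)=-2, v(0)=-4 gives K_1=-6, K_2=-14.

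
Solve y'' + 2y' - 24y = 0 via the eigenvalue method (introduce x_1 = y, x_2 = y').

y(t) = K_1e^(4t) + K_2e^(-6t)

Let x_1 = y, x_2 = y'. Then x_1' = x_2 and x_2' = 24x_1 - 2x_2.
A = [[0,1],[24,-2]]; det(A-λI) = λ^2 + 2λ - 24.
Eigenvalues λ = 4, -6 with eigenvectors (1,4), (1,-6).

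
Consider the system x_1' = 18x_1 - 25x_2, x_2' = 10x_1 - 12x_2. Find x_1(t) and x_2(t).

Coefficient matrix A = [[18, -25], [10, -12]].
Characteristic polynomial det(A - λI) = λ^2 - 6λ + 34 = 0.
Eigenvalues λ = 3 ± 5i (complex conjugate pair).
For λ=3+5i: an eigenvector is (2,1) - i(1,1) = (2 - i, 1 - i).
A real fundamental pair from Re and Im of e^((3+5i)t)v: X_1 = e^(3t)(cos(5t)·(2,1) + sin(5t)·(1,1)), X_2 = e^(3t)(sin(5t)·(2,1) - cos(5t)·(1,1)).
General solution: C_1X_1 + C_2X_2.

x_1(t) = C_1e^(3t)sin(5t) + 2C_1e^(3t)cos(5t) + 2C_2e^(3t)sin(5t) - C_2e^(3t)cos(5t), x_2(t) = C_1e^(3t)sin(5t) + C_1e^(3t)cos(5t) + C_2e^(3t)sin(5t) - C_2e^(3t)cos(5t)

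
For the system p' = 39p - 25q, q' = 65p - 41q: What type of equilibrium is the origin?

stable spiral

A = [[39,-25],[65,-41]]; det(A-λI) = λ^2 + 2λ + 26.
λ = -1 ± 5i: negative real part.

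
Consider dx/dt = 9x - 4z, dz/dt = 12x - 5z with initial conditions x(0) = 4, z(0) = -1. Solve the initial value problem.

Coefficient matrix A = [[9, -4], [12, -5]].
Characteristic polynomial det(A - λI) = λ^2 - 4λ + 3 = 0.
Eigenvalues λ = 1, 3.
For λ=1: (A-λI) row 1 is [8, -4], so an eigenvector is (-1, -2).
For λ=3: (A-λI) row 1 is [6, -4], so an eigenvector is (2, 3).
General solution: c_1e^(t)(-1,-2) + c_2e^(3t)(2,3).
Applying x(0)=4, z(0)=-1 gives c_1=14, c_2=9.

x(t) = 18e^(3t) - 14e^(t), z(t) = 27e^(3t) - 28e^(t)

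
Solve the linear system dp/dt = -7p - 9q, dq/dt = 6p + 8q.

Coefficient matrix A = [[-7, -9], [6, 8]].
Characteristic polynomial det(A - λI) = λ^2 - λ - 2 = 0.
Eigenvalues λ = -1, 2.
For λ=-1: (A-λI) row 1 is [-6, -9], so an eigenvector is (3, -2).
For λ=2: (A-λI) row 1 is [-9, -9], so an eigenvector is (1, -1).
General solution: K_1e^(-t)(3,-2) + K_2e^(2t)(1,-1).

p(t) = 3K_1e^(-t) + K_2e^(2t), q(t) = -2K_1e^(-t) - K_2e^(2t)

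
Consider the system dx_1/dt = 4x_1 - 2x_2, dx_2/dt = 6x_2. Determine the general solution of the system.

x_1(t) = C_1e^(6t) + C_2e^(4t), x_2(t) = -C_1e^(6t)

Coefficient matrix A = [[4, -2], [0, 6]].
Characteristic polynomial det(A - λI) = λ^2 - 10λ + 24 = 0.
Eigenvalues λ = 6, 4.
For λ=6: (A-λI) row 1 is [-2, -2], so an eigenvector is (1, -1).
For λ=4: (A-λI) row 1 is [0, -2], so an eigenvector is (1, 0).
General solution: C_1e^(6t)(1,-1) + C_2e^(4t)(1,0).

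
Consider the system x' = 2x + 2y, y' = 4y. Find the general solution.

x(t) = C_1e^(4t) - C_2e^(2t), y(t) = C_1e^(4t)

Coefficient matrix A = [[2, 2], [0, 4]].
Characteristic polynomial det(A - λI) = λ^2 - 6λ + 8 = 0.
Eigenvalues λ = 4, 2.
For λ=4: (A-λI) row 1 is [-2, 2], so an eigenvector is (1, 1).
For λ=2: (A-λI) row 1 is [0, 2], so an eigenvector is (-1, 0).
General solution: C_1e^(4t)(1,1) + C_2e^(2t)(-1,0).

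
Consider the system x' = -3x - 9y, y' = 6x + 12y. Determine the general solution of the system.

Coefficient matrix A = [[-3, -9], [6, 12]].
Characteristic polynomial det(A - λI) = λ^2 - 9λ + 18 = 0.
Eigenvalues λ = 3, 6.
For λ=3: (A-λI) row 1 is [-6, -9], so an eigenvector is (3, -2).
For λ=6: (A-λI) row 1 is [-9, -9], so an eigenvector is (-1, 1).
General solution: K_1e^(3t)(3,-2) + K_2e^(6t)(-1,1).

x(t) = 3K_1e^(3t) - K_2e^(6t), y(t) = -2K_1e^(3t) + K_2e^(6t)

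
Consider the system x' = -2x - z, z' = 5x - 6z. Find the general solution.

x(t) = K_1e^(-4t)cos(t) + K_2e^(-4t)sin(t), z(t) = K_1e^(-4t)sin(t) + 2K_1e^(-4t)cos(t) + 2K_2e^(-4t)sin(t) - K_2e^(-4t)cos(t)

Coefficient matrix A = [[-2, -1], [5, -6]].
Characteristic polynomial det(A - λI) = λ^2 + 8λ + 17 = 0.
Eigenvalues λ = -4 ± i (complex conjugate pair).
For λ=-4+i: an eigenvector is (1,2) - i(0,1) = (1, 2 - i).
A real fundamental pair from Re and Im of e^((-4+i)t)v: X_1 = e^(-4t)(cos(t)·(1,2) + sin(t)·(0,1)), X_2 = e^(-4t)(sin(t)·(1,2) - cos(t)·(0,1)).
General solution: K_1X_1 + K_2X_2.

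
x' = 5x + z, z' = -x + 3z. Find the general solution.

Coefficient matrix A = [[5, 1], [-1, 3]].
Characteristic polynomial det(A - λI) = λ^2 - 8λ + 16 = 0.
Single eigenvalue λ = 4 with algebraic multiplicity 2.
Eigenvector v = (1,-1); generalized eigenvector w with (A-λI)w=v is (1,0).
General solution: e^(4t)[c_1·v + c_2·(t·v + w)].

x(t) = c_1e^(4t) + c_2te^(4t) + c_2e^(4t), z(t) = -c_1e^(4t) - c_2te^(4t)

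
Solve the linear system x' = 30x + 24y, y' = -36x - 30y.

x(t) = C_1e^(6t) + 2C_2e^(-6t), y(t) = -C_1e^(6t) - 3C_2e^(-6t)

Coefficient matrix A = [[30, 24], [-36, -30]].
Characteristic polynomial det(A - λI) = λ^2 - 36 = 0.
Eigenvalues λ = 6, -6.
For λ=6: (A-λI) row 1 is [24, 24], so an eigenvector is (1, -1).
For λ=-6: (A-λI) row 1 is [36, 24], so an eigenvector is (2, -3).
General solution: C_1e^(6t)(1,-1) + C_2e^(-6t)(2,-3).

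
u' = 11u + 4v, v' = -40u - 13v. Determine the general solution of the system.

Coefficient matrix A = [[11, 4], [-40, -13]].
Characteristic polynomial det(A - λI) = λ^2 + 2λ + 17 = 0.
Eigenvalues λ = -1 ± 4i (complex conjugate pair).
For λ=-1+4i: an eigenvector is (-1,3) - i(0,1) = (-1, 3 - i).
A real fundamental pair from Re and Im of e^((-1+4i)t)v: X_1 = e^(-t)(cos(4t)·(-1,3) + sin(4t)·(0,1)), X_2 = e^(-t)(sin(4t)·(-1,3) - cos(4t)·(0,1)).
General solution: c_1X_1 + c_2X_2.

u(t) = -c_1e^(-t)cos(4t) - c_2e^(-t)sin(4t), v(t) = c_1e^(-t)sin(4t) + 3c_1e^(-t)cos(4t) + 3c_2e^(-t)sin(4t) - c_2e^(-t)cos(4t)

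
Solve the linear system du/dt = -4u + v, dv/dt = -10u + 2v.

u(t) = c_1e^(-t)sin(t) - c_2e^(-t)cos(t), v(t) = 3c_1e^(-t)sin(t) + c_1e^(-t)cos(t) + c_2e^(-t)sin(t) - 3c_2e^(-t)cos(t)

Coefficient matrix A = [[-4, 1], [-10, 2]].
Characteristic polynomial det(A - λI) = λ^2 + 2λ + 2 = 0.
Eigenvalues λ = -1 ± i (complex conjugate pair).
For λ=-1+i: an eigenvector is (0,1) - i(1,3) = (0 - i, 1 - 3i).
A real fundamental pair from Re and Im of e^((-1+i)t)v: X_1 = e^(-t)(cos(t)·(0,1) + sin(t)·(1,3)), X_2 = e^(-t)(sin(t)·(0,1) - cos(t)·(1,3)).
General solution: c_1X_1 + c_2X_2.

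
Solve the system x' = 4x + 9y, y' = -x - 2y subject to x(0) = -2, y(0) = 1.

Coefficient matrix A = [[4, 9], [-1, -2]].
Characteristic polynomial det(A - λI) = λ^2 - 2λ + 1 = 0.
Single eigenvalue λ = 1 with algebraic multiplicity 2.
Eigenvector v = (3,-1); generalized eigenvector w with (A-λI)w=v is (-2,1).
General solution: e^(t)[c_1·v + c_2·(t·v + w)].
Applying x(0)=-2, y(0)=1 gives c_1=0, c_2=1.

x(t) = 3te^(t) - 2e^(t), y(t) = -te^(t) + e^(t)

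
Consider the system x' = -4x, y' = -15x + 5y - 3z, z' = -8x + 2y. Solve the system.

Coefficient matrix A = [[-4, 0, 0], [-15, 5, -3], [-8, 2, 0]].
det(A - λI) = 0 gives eigenvalues λ = -4, 3, 2.
For λ=-4: eigenvector (1,2,1).
For λ=3: eigenvector (0,3,2).
For λ=2: eigenvector (0,1,1).
General solution: C_1e^(-4t)(1,2,1) + C_2e^(3t)(0,3,2) + C_3e^(2t)(0,1,1).

x(t) = C_1e^(-4t), y(t) = 2C_1e^(-4t) + 3C_2e^(3t) + C_3e^(2t), z(t) = C_1e^(-4t) + 2C_2e^(3t) + C_3e^(2t)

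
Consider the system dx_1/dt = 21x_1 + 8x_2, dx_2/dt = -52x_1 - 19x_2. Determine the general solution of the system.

Coefficient matrix A = [[21, 8], [-52, -19]].
Characteristic polynomial det(A - λI) = λ^2 - 2λ + 17 = 0.
Eigenvalues λ = 1 ± 4i (complex conjugate pair).
For λ=1+4i: an eigenvector is (-1,2) - i(-1,3) = (-1 + i, 2 - 3i).
A real fundamental pair from Re and Im of e^((1+4i)t)v: X_1 = e^(t)(cos(4t)·(-1,2) + sin(4t)·(-1,3)), X_2 = e^(t)(sin(4t)·(-1,2) - cos(4t)·(-1,3)).
General solution: C_1X_1 + C_2X_2.

x_1(t) = -C_1e^(t)sin(4t) - C_1e^(t)cos(4t) - C_2e^(t)sin(4t) + C_2e^(t)cos(4t), x_2(t) = 3C_1e^(t)sin(4t) + 2C_1e^(t)cos(4t) + 2C_2e^(t)sin(4t) - 3C_2e^(t)cos(4t)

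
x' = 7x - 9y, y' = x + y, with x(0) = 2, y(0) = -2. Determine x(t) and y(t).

Coefficient matrix A = [[7, -9], [1, 1]].
Characteristic polynomial det(A - λI) = λ^2 - 8λ + 16 = 0.
Single eigenvalue λ = 4 with algebraic multiplicity 2.
Eigenvector v = (-3,-1); generalized eigenvector w with (A-λI)w=v is (-1,0).
General solution: e^(4t)[c_1·v + c_2·(t·v + w)].
Applying x(0)=2, y(0)=-2 gives c_1=2, c_2=-8.

x(t) = 24te^(4t) + 2e^(4t), y(t) = 8te^(4t) - 2e^(4t)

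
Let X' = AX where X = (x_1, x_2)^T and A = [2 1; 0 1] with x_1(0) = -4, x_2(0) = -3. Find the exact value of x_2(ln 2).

-6

A = [[2,1],[0,1]]; eigenvalues λ = 1, 2.
Eigenvectors: (1,-1) for λ=1, (1,0) for λ=2.
From the initial condition, c_1 = 3, c_2 = -7.
x_2(ln 2) = (3)(2^1)(-1) + (-7)(2^2)(0) = -6.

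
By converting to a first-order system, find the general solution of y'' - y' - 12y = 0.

Let x_1 = y, x_2 = y'. Then x_1' = x_2 and x_2' = 12x_1 + x_2.
A = [[0,1],[12,1]]; det(A-λI) = λ^2 - λ - 12.
Eigenvalues λ = 4, -3 with eigenvectors (1,4), (1,-3).

y(t) = C_1e^(4t) + C_2e^(-3t)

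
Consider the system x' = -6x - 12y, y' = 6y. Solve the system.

Coefficient matrix A = [[-6, -12], [0, 6]].
Characteristic polynomial det(A - λI) = λ^2 - 36 = 0.
Eigenvalues λ = 6, -6.
For λ=6: (A-λI) row 1 is [-12, -12], so an eigenvector is (1, -1).
For λ=-6: (A-λI) row 1 is [0, -12], so an eigenvector is (-1, 0).
General solution: K_1e^(6t)(1,-1) + K_2e^(-6t)(-1,0).

x(t) = K_1e^(6t) - K_2e^(-6t), y(t) = -K_1e^(6t)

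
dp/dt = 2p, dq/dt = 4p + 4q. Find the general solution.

Coefficient matrix A = [[2, 0], [4, 4]].
Characteristic polynomial det(A - λI) = λ^2 - 6λ + 8 = 0.
Eigenvalues λ = 4, 2.
For λ=4: (A-λI) row 1 is [-2, 0], so an eigenvector is (0, -1).
For λ=2: (A-λI) row 2 is [4, 2], so an eigenvector is (-1, 2).
General solution: C_1e^(4t)(0,-1) + C_2e^(2t)(-1,2).

p(t) = -C_2e^(2t), q(t) = -C_1e^(4t) + 2C_2e^(2t)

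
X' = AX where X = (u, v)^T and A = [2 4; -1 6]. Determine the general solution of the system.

Coefficient matrix A = [[2, 4], [-1, 6]].
Characteristic polynomial det(A - λI) = λ^2 - 8λ + 16 = 0.
Single eigenvalue λ = 4 with algebraic multiplicity 2.
Eigenvector v = (-2,-1); generalized eigenvector w with (A-λI)w=v is (-1,-1).
General solution: e^(4t)[c_1·v + c_2·(t·v + w)].

u(t) = -2c_1e^(4t) - 2c_2te^(4t) - c_2e^(4t), v(t) = -c_1e^(4t) - c_2te^(4t) - c_2e^(4t)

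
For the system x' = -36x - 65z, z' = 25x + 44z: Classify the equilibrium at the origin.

unstable spiral

A = [[-36,-65],[25,44]]; det(A-λI) = λ^2 - 8λ + 41.
λ = 4 ± 5i: positive real part.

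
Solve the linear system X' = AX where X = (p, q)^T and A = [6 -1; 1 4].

p(t) = C_1e^(5t) + C_2te^(5t) - C_2e^(5t), q(t) = C_1e^(5t) + C_2te^(5t) - 2C_2e^(5t)

Coefficient matrix A = [[6, -1], [1, 4]].
Characteristic polynomial det(A - λI) = λ^2 - 10λ + 25 = 0.
Single eigenvalue λ = 5 with algebraic multiplicity 2.
Eigenvector v = (1,1); generalized eigenvector w with (A-λI)w=v is (-1,-2).
General solution: e^(5t)[C_1·v + C_2·(t·v + w)].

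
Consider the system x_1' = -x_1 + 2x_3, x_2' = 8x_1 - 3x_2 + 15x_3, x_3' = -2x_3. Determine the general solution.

x_1(t) = C_1e^(-t) - 2C_3e^(-2t), x_2(t) = 4C_1e^(-t) + C_2e^(-3t) - C_3e^(-2t), x_3(t) = C_3e^(-2t)

Coefficient matrix A = [[-1, 0, 2], [8, -3, 15], [0, 0, -2]].
det(A - λI) = 0 gives eigenvalues λ = -1, -3, -2.
For λ=-1: eigenvector (1,4,0).
For λ=-3: eigenvector (0,1,0).
For λ=-2: eigenvector (-2,-1,1).
General solution: C_1e^(-t)(1,4,0) + C_2e^(-3t)(0,1,0) + C_3e^(-2t)(-2,-1,1).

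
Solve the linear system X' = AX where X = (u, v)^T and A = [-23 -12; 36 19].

u(t) = 2K_1e^(-5t) - K_2e^(t), v(t) = -3K_1e^(-5t) + 2K_2e^(t)

Coefficient matrix A = [[-23, -12], [36, 19]].
Characteristic polynomial det(A - λI) = λ^2 + 4λ - 5 = 0.
Eigenvalues λ = -5, 1.
For λ=-5: (A-λI) row 1 is [-18, -12], so an eigenvector is (2, -3).
For λ=1: (A-λI) row 1 is [-24, -12], so an eigenvector is (-1, 2).
General solution: K_1e^(-5t)(2,-3) + K_2e^(t)(-1,2).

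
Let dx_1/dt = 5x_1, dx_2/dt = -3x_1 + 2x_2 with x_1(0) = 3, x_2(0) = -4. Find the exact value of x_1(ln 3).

729

A = [[5,0],[-3,2]]; eigenvalues λ = 5, 2.
Eigenvectors: (-1,1) for λ=5, (0,1) for λ=2.
From the initial condition, c_1 = -3, c_2 = -1.
x_1(ln 3) = (-3)(3^5)(-1) + (-1)(3^2)(0) = 729.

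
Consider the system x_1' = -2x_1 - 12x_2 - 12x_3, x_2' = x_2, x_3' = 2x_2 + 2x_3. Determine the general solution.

Coefficient matrix A = [[-2, -12, -12], [0, 1, 0], [0, 2, 2]].
det(A - λI) = 0 gives eigenvalues λ = -2, 1, 2.
For λ=-2: eigenvector (1,0,0).
For λ=1: eigenvector (4,1,-2).
For λ=2: eigenvector (-3,0,1).
General solution: C_1e^(-2t)(1,0,0) + C_2e^(t)(4,1,-2) + C_3e^(2t)(-3,0,1).

x_1(t) = C_1e^(-2t) + 4C_2e^(t) - 3C_3e^(2t), x_2(t) = C_2e^(t), x_3(t) = -2C_2e^(t) + C_3e^(2t)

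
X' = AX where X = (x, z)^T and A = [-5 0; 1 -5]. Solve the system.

x(t) = -K_2e^(-5t), z(t) = -K_1e^(-5t) - K_2te^(-5t) + K_2e^(-5t)

Coefficient matrix A = [[-5, 0], [1, -5]].
Characteristic polynomial det(A - λI) = λ^2 + 10λ + 25 = 0.
Single eigenvalue λ = -5 with algebraic multiplicity 2.
Eigenvector v = (0,-1); generalized eigenvector w with (A-λI)w=v is (-1,1).
General solution: e^(-5t)[K_1·v + K_2·(t·v + w)].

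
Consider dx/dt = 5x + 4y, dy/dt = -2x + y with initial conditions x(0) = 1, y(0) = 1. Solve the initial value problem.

Coefficient matrix A = [[5, 4], [-2, 1]].
Characteristic polynomial det(A - λI) = λ^2 - 6λ + 13 = 0.
Eigenvalues λ = 3 ± 2i (complex conjugate pair).
For λ=3+2i: an eigenvector is (-1,0) - i(-1,1) = (-1 + i, 0 - i).
A real fundamental pair from Re and Im of e^((3+2i)t)v: X_1 = e^(3t)(cos(2t)·(-1,0) + sin(2t)·(-1,1)), X_2 = e^(3t)(sin(2t)·(-1,0) - cos(2t)·(-1,1)).
General solution: C_1X_1 + C_2X_2.
Applying x(0)=1, y(0)=1 gives C_1=-2, C_2=-1.

x(t) = 3e^(3t)sin(2t) + e^(3t)cos(2t), y(t) = -2e^(3t)sin(2t) + e^(3t)cos(2t)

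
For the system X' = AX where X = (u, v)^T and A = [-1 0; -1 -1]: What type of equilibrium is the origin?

A = [[-1,0],[-1,-1]]; det(A-λI) = λ^2 + 2λ + 1.
repeated λ = -1 with a single eigenvector.

stable improper node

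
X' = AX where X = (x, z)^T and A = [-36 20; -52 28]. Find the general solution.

x(t) = C_1e^(-4t)sin(4t) - 2C_1e^(-4t)cos(4t) - 2C_2e^(-4t)sin(4t) - C_2e^(-4t)cos(4t), z(t) = 2C_1e^(-4t)sin(4t) - 3C_1e^(-4t)cos(4t) - 3C_2e^(-4t)sin(4t) - 2C_2e^(-4t)cos(4t)

Coefficient matrix A = [[-36, 20], [-52, 28]].
Characteristic polynomial det(A - λI) = λ^2 + 8λ + 32 = 0.
Eigenvalues λ = -4 ± 4i (complex conjugate pair).
For λ=-4+4i: an eigenvector is (-2,-3) - i(1,2) = (-2 - i, -3 - 2i).
A real fundamental pair from Re and Im of e^((-4+4i)t)v: X_1 = e^(-4t)(cos(4t)·(-2,-3) + sin(4t)·(1,2)), X_2 = e^(-4t)(sin(4t)·(-2,-3) - cos(4t)·(1,2)).
General solution: C_1X_1 + C_2X_2.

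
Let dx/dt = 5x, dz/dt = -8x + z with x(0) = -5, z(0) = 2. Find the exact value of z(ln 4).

A = [[5,0],[-8,1]]; eigenvalues λ = 1, 5.
Eigenvectors: (0,1) for λ=1, (-1,2) for λ=5.
From the initial condition, c_1 = -8, c_2 = 5.
z(ln 4) = (-8)(4^1)(1) + (5)(4^5)(2) = 10208.

10208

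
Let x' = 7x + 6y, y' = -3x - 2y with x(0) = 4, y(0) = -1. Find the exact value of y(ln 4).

-760

A = [[7,6],[-3,-2]]; eigenvalues λ = 1, 4.
Eigenvectors: (-1,1) for λ=1, (-2,1) for λ=4.
From the initial condition, c_1 = 2, c_2 = -3.
y(ln 4) = (2)(4^1)(1) + (-3)(4^4)(1) = -760.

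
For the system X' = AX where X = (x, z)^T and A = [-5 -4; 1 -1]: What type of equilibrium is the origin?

stable improper node

A = [[-5,-4],[1,-1]]; det(A-λI) = λ^2 + 6λ + 9.
repeated λ = -3 with a single eigenvector.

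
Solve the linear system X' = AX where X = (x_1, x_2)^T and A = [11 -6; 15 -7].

x_1(t) = -C_1e^(2t)sin(3t) - C_1e^(2t)cos(3t) - C_2e^(2t)sin(3t) + C_2e^(2t)cos(3t), x_2(t) = -2C_1e^(2t)sin(3t) - C_1e^(2t)cos(3t) - C_2e^(2t)sin(3t) + 2C_2e^(2t)cos(3t)

Coefficient matrix A = [[11, -6], [15, -7]].
Characteristic polynomial det(A - λI) = λ^2 - 4λ + 13 = 0.
Eigenvalues λ = 2 ± 3i (complex conjugate pair).
For λ=2+3i: an eigenvector is (-1,-1) - i(-1,-2) = (-1 + i, -1 + 2i).
A real fundamental pair from Re and Im of e^((2+3i)t)v: X_1 = e^(2t)(cos(3t)·(-1,-1) + sin(3t)·(-1,-2)), X_2 = e^(2t)(sin(3t)·(-1,-1) - cos(3t)·(-1,-2)).
General solution: C_1X_1 + C_2X_2.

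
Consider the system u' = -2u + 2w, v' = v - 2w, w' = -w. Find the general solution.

Coefficient matrix A = [[-2, 0, 2], [0, 1, -2], [0, 0, -1]].
det(A - λI) = 0 gives eigenvalues λ = 1, -1, -2.
For λ=1: eigenvector (0,1,0).
For λ=-1: eigenvector (2,1,1).
For λ=-2: eigenvector (-1,0,0).
General solution: K_1e^(t)(0,1,0) + K_2e^(-t)(2,1,1) + K_3e^(-2t)(-1,0,0).

u(t) = 2K_2e^(-t) - K_3e^(-2t), v(t) = K_1e^(t) + K_2e^(-t), w(t) = K_2e^(-t)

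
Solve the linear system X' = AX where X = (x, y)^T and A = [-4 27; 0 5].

x(t) = c_1e^(-4t) + 3c_2e^(5t), y(t) = c_2e^(5t)

Coefficient matrix A = [[-4, 27], [0, 5]].
Characteristic polynomial det(A - λI) = λ^2 - λ - 20 = 0.
Eigenvalues λ = -4, 5.
For λ=-4: (A-λI) row 1 is [0, 27], so an eigenvector is (1, 0).
For λ=5: (A-λI) row 1 is [-9, 27], so an eigenvector is (3, 1).
General solution: c_1e^(-4t)(1,0) + c_2e^(5t)(3,1).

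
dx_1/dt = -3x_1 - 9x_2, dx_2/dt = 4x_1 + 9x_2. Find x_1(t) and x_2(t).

x_1(t) = 3K_1e^(3t) + 3K_2te^(3t) - 2K_2e^(3t), x_2(t) = -2K_1e^(3t) - 2K_2te^(3t) + K_2e^(3t)

Coefficient matrix A = [[-3, -9], [4, 9]].
Characteristic polynomial det(A - λI) = λ^2 - 6λ + 9 = 0.
Single eigenvalue λ = 3 with algebraic multiplicity 2.
Eigenvector v = (3,-2); generalized eigenvector w with (A-λI)w=v is (-2,1).
General solution: e^(3t)[K_1·v + K_2·(t·v + w)].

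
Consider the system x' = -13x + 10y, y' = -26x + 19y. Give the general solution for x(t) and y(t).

x(t) = -c_1e^(3t)sin(2t) + 2c_1e^(3t)cos(2t) + 2c_2e^(3t)sin(2t) + c_2e^(3t)cos(2t), y(t) = -2c_1e^(3t)sin(2t) + 3c_1e^(3t)cos(2t) + 3c_2e^(3t)sin(2t) + 2c_2e^(3t)cos(2t)

Coefficient matrix A = [[-13, 10], [-26, 19]].
Characteristic polynomial det(A - λI) = λ^2 - 6λ + 13 = 0.
Eigenvalues λ = 3 ± 2i (complex conjugate pair).
For λ=3+2i: an eigenvector is (2,3) - i(-1,-2) = (2 + i, 3 + 2i).
A real fundamental pair from Re and Im of e^((3+2i)t)v: X_1 = e^(3t)(cos(2t)·(2,3) + sin(2t)·(-1,-2)), X_2 = e^(3t)(sin(2t)·(2,3) - cos(2t)·(-1,-2)).
General solution: c_1X_1 + c_2X_2.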